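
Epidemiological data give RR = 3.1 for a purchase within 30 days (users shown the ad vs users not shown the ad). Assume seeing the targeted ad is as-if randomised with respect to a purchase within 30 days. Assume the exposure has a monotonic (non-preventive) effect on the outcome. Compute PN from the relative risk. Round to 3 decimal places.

Under exogeneity and monotonicity, PN = (RR − 1) / RR = 1 − 1/RR.
PN = (3.1 − 1) / 3.1 = 2.1 / 3.1 ≈ 0.6774

PN ≈ 0.677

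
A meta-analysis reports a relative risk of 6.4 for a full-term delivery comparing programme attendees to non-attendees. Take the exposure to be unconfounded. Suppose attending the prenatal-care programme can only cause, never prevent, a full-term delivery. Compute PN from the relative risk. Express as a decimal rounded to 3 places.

Under exogeneity and monotonicity, PN = (RR − 1) / RR = 1 − 1/RR.
PN = (6.4 − 1) / 6.4 = 5.4 / 6.4 ≈ 0.8438

PN ≈ 0.844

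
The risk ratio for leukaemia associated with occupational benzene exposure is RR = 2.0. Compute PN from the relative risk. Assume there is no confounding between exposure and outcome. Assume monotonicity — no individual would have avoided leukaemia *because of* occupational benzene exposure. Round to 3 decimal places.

PN ≈ 0.500

Under exogeneity and monotonicity, PN = (RR − 1) / RR = 1 − 1/RR.
PN = (2.0 − 1) / 2.0 = 1 / 2.0 ≈ 0.5000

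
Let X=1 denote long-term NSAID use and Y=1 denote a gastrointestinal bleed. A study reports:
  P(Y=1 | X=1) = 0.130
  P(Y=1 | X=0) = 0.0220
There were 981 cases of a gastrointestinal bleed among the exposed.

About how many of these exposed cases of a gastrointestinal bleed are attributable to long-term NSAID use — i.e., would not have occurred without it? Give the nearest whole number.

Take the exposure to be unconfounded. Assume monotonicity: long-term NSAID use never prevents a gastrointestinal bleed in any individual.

Let p₁ = 0.13, p₀ = 0.022.
PN = (p₁ − p₀)/p₁ = (0.13 − 0.022) / 0.13 ≈ 0.83077.
Attributable cases ≈ PN × (exposed cases) = 0.83077 × 981 ≈ 814.98.

about 815 cases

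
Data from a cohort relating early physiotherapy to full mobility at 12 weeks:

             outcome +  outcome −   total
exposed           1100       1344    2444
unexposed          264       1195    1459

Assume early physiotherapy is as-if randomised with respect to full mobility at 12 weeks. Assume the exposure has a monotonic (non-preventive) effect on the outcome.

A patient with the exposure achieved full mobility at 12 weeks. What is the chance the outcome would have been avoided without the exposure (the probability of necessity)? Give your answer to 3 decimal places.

PN ≈ 0.598

p₁ = P(outcome | exposed) = 1100/2444 = 0.45008
p₀ = P(outcome | unexposed) = 264/1459 = 0.18095
Under exogeneity and monotonicity, PN = (p₁ − p₀) / p₁.
PN = (0.45008 − 0.18095) / 0.45008 = 0.26914 / 0.45008 ≈ 0.5980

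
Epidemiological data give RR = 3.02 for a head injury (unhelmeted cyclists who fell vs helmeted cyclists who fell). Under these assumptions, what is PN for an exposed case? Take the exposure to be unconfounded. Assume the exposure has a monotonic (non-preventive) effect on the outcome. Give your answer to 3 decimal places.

PN ≈ 0.669

Under exogeneity and monotonicity, PN = (RR − 1) / RR = 1 − 1/RR.
PN = (3.02 − 1) / 3.02 = 2.02 / 3.02 ≈ 0.6689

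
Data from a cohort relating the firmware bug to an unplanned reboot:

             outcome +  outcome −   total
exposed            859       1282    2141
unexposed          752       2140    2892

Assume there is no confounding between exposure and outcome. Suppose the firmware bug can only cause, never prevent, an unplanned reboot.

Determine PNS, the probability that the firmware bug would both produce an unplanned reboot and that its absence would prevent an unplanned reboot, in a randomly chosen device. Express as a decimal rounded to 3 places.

p₁ = P(outcome | exposed) = 859/2141 = 0.40121
p₀ = P(outcome | unexposed) = 752/2892 = 0.26003
Under exogeneity and monotonicity, PNS = p₁ − p₀.
PNS = 0.40121 − 0.26003 = 0.14119

PNS ≈ 0.141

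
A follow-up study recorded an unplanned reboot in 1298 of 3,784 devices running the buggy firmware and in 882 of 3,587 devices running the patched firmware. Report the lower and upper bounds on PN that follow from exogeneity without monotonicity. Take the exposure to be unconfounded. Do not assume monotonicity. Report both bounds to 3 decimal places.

0.283 ≤ PN ≤ 1.000

p₁ = P(outcome | exposed) = 1298/3784 = 0.34302
p₀ = P(outcome | unexposed) = 882/3587 = 0.24589
Under exogeneity alone the bounds on PN are max{0,(p₁−p₀)/p₁} ≤ PN ≤ min{1,(1−p₀)/p₁}.
  lower = (p₁ − p₀)/p₁ = 0.097135 / 0.34302 ≈ 0.2832
  upper = min{1, (1 − p₀)/p₁} = 0.75411 / 0.34302 ≈ 2.1984 → capped at 1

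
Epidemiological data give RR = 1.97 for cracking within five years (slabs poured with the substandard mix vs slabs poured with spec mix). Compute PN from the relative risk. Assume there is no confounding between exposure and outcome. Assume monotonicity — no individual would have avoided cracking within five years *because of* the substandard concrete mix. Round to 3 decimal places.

Under exogeneity and monotonicity, PN = (RR − 1) / RR = 1 − 1/RR.
PN = (1.97 − 1) / 1.97 = 0.97 / 1.97 ≈ 0.4924

PN ≈ 0.492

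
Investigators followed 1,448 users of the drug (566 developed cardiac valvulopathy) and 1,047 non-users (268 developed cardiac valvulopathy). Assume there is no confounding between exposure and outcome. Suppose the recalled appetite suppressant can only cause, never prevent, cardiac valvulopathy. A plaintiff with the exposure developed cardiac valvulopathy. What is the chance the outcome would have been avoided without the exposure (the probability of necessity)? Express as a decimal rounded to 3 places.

PN ≈ 0.345

p₁ = P(outcome | exposed) = 566/1448 = 0.39088
p₀ = P(outcome | unexposed) = 268/1047 = 0.25597
Under exogeneity and monotonicity, PN = (p₁ − p₀) / p₁.
PN = (0.39088 − 0.25597) / 0.39088 = 0.13491 / 0.39088 ≈ 0.3452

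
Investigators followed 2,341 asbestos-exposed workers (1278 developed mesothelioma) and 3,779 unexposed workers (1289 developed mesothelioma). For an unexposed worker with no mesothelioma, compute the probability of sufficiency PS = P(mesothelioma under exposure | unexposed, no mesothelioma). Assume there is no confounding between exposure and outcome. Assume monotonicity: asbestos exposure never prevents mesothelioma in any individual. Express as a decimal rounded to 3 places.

PS ≈ 0.311

p₁ = P(outcome | exposed) = 1278/2341 = 0.54592
p₀ = P(outcome | unexposed) = 1289/3779 = 0.3411
Under exogeneity and monotonicity, PS = (p₁ − p₀) / (1 − p₀).
PS = (0.54592 − 0.3411) / (1 − 0.3411) = 0.20483 / 0.6589 ≈ 0.3109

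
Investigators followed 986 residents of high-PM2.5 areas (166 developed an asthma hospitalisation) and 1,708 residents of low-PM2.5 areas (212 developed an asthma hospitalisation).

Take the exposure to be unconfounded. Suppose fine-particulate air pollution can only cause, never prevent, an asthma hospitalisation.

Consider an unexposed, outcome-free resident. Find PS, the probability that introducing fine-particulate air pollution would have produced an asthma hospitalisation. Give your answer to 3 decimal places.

p₁ = P(outcome | exposed) = 166/986 = 0.16836
p₀ = P(outcome | unexposed) = 212/1708 = 0.12412
Under exogeneity and monotonicity, PS = (p₁ − p₀) / (1 − p₀).
PS = (0.16836 − 0.12412) / (1 − 0.12412) = 0.044235 / 0.87588 ≈ 0.0505

PS ≈ 0.051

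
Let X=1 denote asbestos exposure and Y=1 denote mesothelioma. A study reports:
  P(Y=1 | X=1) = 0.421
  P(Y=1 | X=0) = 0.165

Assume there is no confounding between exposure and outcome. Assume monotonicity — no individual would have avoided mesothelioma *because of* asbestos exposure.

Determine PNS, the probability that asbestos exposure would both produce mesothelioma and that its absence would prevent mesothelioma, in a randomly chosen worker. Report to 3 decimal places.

PNS ≈ 0.256

Let p₁ = 0.421, p₀ = 0.165.
Under exogeneity and monotonicity, PNS = p₁ − p₀.
PNS = 0.421 − 0.165 = 0.256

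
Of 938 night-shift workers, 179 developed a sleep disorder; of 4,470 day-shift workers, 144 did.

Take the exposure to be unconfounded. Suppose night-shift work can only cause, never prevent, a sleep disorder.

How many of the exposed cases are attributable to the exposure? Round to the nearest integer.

about 149 cases

p₁ = P(outcome | exposed) = 179/938 = 0.19083
p₀ = P(outcome | unexposed) = 144/4470 = 0.032215
PN = (p₁ − p₀)/p₁ = (0.19083 − 0.032215) / 0.19083 ≈ 0.83119.
Attributable cases ≈ PN × (exposed cases) = 0.83119 × 179 ≈ 148.78.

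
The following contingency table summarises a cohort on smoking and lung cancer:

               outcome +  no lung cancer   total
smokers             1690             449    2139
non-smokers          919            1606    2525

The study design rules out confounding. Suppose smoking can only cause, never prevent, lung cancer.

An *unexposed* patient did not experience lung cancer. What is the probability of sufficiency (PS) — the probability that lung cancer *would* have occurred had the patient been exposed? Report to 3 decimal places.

PS ≈ 0.670

p₁ = P(outcome | exposed) = 1690/2139 = 0.79009
p₀ = P(outcome | unexposed) = 919/2525 = 0.36396
Under exogeneity and monotonicity, PS = (p₁ − p₀) / (1 − p₀).
PS = (0.79009 − 0.36396) / (1 − 0.36396) = 0.42613 / 0.63604 ≈ 0.6700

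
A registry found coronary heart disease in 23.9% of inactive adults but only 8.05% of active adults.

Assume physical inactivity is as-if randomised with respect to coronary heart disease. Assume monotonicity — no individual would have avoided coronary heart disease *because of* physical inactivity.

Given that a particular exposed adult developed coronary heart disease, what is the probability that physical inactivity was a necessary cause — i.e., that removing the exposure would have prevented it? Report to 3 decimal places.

p₁ = 0.239, p₀ = 0.0805.
Under exogeneity and monotonicity, PN = (p₁ − p₀) / p₁.
PN = (0.239 − 0.0805) / 0.239 = 0.1585 / 0.239 ≈ 0.6632

PN ≈ 0.663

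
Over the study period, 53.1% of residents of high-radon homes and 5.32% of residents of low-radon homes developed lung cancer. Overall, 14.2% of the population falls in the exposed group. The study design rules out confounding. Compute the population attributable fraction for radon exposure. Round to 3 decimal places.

p₁ = 0.531, p₀ = 0.0532.
Overall risk P(Y=1) = π·p₁ + (1−π)·p₀ = 0.142×0.531 + 0.858×0.0532 = 0.12105.
Under exogeneity, PAF = [P(Y=1) − p₀] / P(Y=1).
PAF = (0.12105 − 0.0532) / 0.12105 ≈ 0.5605

PAF ≈ 0.561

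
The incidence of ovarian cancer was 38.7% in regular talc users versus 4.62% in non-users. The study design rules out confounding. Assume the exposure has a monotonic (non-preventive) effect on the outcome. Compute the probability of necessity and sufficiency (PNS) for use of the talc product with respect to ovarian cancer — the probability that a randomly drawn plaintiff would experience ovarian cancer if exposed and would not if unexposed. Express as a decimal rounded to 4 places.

PNS ≈ 0.3408

p₁ = 0.387, p₀ = 0.0462.
Under exogeneity and monotonicity, PNS = p₁ − p₀.
PNS = 0.387 − 0.0462 = 0.3408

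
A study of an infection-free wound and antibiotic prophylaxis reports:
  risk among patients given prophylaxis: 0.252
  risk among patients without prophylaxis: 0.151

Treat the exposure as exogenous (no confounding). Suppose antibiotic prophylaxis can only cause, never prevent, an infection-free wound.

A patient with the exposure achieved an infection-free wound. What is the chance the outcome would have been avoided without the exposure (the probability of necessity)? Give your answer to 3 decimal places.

Let p₁ = 0.252, p₀ = 0.151.
Under exogeneity and monotonicity, PN = (p₁ − p₀) / p₁.
PN = (0.252 − 0.151) / 0.252 = 0.101 / 0.252 ≈ 0.4008

PN ≈ 0.401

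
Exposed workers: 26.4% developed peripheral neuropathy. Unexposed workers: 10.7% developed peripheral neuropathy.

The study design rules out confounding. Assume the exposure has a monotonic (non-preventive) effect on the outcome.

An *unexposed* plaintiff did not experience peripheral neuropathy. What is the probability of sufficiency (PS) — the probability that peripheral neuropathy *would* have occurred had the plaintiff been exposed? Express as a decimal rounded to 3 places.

p₁ = 0.264, p₀ = 0.107.
Under exogeneity and monotonicity, PS = (p₁ − p₀) / (1 − p₀).
PS = (0.264 − 0.107) / (1 − 0.107) = 0.157 / 0.893 ≈ 0.1758

PS ≈ 0.176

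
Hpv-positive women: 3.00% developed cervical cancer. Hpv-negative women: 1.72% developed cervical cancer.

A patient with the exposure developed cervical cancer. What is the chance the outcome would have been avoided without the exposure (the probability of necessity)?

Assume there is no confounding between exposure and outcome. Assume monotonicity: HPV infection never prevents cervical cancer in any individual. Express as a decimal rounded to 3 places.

p₁ = 0.03, p₀ = 0.0172.
Under exogeneity and monotonicity, PN = (p₁ − p₀) / p₁.
PN = (0.03 − 0.0172) / 0.03 = 0.0128 / 0.03 ≈ 0.4267

PN ≈ 0.427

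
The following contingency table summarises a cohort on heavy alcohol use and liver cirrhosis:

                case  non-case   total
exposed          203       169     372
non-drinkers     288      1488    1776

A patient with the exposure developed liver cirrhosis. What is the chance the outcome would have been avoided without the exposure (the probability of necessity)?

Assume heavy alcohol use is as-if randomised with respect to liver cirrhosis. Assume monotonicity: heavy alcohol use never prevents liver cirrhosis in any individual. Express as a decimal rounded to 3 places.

p₁ = P(outcome | exposed) = 203/372 = 0.5457
p₀ = P(outcome | unexposed) = 288/1776 = 0.16216
Under exogeneity and monotonicity, PN = (p₁ − p₀) / p₁.
PN = (0.5457 − 0.16216) / 0.5457 = 0.38354 / 0.5457 ≈ 0.7028

PN ≈ 0.703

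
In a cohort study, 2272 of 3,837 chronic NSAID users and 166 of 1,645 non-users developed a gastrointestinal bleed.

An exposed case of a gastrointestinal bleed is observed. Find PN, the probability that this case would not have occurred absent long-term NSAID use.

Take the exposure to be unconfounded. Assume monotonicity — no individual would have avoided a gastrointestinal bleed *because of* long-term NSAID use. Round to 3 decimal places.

PN ≈ 0.830

p₁ = P(outcome | exposed) = 2272/3837 = 0.59213
p₀ = P(outcome | unexposed) = 166/1645 = 0.10091
Under exogeneity and monotonicity, PN = (p₁ − p₀) / p₁.
PN = (0.59213 − 0.10091) / 0.59213 = 0.49122 / 0.59213 ≈ 0.8296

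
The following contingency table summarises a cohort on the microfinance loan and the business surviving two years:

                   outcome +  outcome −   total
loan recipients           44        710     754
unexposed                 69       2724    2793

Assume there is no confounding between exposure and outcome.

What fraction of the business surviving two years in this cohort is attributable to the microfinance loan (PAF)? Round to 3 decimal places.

p₁ = P(outcome | exposed) = 44/754 = 0.058355
p₀ = P(outcome | unexposed) = 69/2793 = 0.024705
Exposure prevalence π = 754/3547 = 0.21257; overall risk P(Y=1) = 0.031858.
Under exogeneity, PAF = [P(Y=1) − p₀]/P(Y=1).
PAF = (0.031858 − 0.024705) / 0.031858 ≈ 0.2245

PAF ≈ 0.225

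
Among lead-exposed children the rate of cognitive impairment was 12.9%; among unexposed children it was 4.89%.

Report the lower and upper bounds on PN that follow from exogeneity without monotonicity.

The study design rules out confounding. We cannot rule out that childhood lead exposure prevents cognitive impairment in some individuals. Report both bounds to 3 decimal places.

0.621 ≤ PN ≤ 1.000

p₁ = 0.129, p₀ = 0.0489.
Under exogeneity alone the bounds on PN are max{0,(p₁−p₀)/p₁} ≤ PN ≤ min{1,(1−p₀)/p₁}.
  lower = (p₁ − p₀)/p₁ = 0.0801 / 0.129 ≈ 0.6209
  upper = min{1, (1 − p₀)/p₁} = 0.9511 / 0.129 ≈ 7.3729 → capped at 1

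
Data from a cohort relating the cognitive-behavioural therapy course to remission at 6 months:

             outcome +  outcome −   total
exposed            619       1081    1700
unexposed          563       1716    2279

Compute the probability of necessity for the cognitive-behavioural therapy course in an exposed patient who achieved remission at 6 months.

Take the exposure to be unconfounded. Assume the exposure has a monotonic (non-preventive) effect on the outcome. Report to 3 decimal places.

PN ≈ 0.322

p₁ = P(outcome | exposed) = 619/1700 = 0.36412
p₀ = P(outcome | unexposed) = 563/2279 = 0.24704
Under exogeneity and monotonicity, PN = (p₁ − p₀) / p₁.
PN = (0.36412 − 0.24704) / 0.36412 = 0.11708 / 0.36412 ≈ 0.3215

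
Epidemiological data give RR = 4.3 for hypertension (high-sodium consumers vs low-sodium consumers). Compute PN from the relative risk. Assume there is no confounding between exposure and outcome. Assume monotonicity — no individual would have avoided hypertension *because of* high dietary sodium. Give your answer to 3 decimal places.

Under exogeneity and monotonicity, PN = (RR − 1) / RR = 1 − 1/RR.
PN = (4.3 − 1) / 4.3 = 3.3 / 4.3 ≈ 0.7674

PN ≈ 0.767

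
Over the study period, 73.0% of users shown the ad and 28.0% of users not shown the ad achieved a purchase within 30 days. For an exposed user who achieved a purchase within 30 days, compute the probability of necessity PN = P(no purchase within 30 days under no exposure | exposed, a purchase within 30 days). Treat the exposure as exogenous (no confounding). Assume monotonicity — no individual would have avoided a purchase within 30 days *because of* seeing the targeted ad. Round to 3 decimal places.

PN ≈ 0.616

p₁ = 0.73, p₀ = 0.28.
Under exogeneity and monotonicity, PN = (p₁ − p₀) / p₁.
PN = (0.73 − 0.28) / 0.73 = 0.45 / 0.73 ≈ 0.6164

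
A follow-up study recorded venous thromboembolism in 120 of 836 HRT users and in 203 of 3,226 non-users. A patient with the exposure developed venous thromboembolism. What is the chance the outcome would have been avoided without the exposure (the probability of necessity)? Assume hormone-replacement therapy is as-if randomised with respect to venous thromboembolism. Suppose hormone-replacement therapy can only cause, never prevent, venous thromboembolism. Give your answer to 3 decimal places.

PN ≈ 0.562

p₁ = P(outcome | exposed) = 120/836 = 0.14354
p₀ = P(outcome | unexposed) = 203/3226 = 0.062926
Under exogeneity and monotonicity, PN = (p₁ − p₀) / p₁.
PN = (0.14354 − 0.062926) / 0.14354 = 0.080614 / 0.14354 ≈ 0.5616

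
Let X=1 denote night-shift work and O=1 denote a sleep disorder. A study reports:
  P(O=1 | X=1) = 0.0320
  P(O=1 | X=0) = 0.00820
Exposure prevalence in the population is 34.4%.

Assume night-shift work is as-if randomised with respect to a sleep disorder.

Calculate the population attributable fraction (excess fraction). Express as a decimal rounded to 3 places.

Let p₁ = 0.032, p₀ = 0.0082.
Overall risk P(Y=1) = π·p₁ + (1−π)·p₀ = 0.344×0.032 + 0.656×0.0082 = 0.016387.
Under exogeneity, PAF = [P(Y=1) − p₀] / P(Y=1).
PAF = (0.016387 − 0.0082) / 0.016387 ≈ 0.4996

PAF ≈ 0.500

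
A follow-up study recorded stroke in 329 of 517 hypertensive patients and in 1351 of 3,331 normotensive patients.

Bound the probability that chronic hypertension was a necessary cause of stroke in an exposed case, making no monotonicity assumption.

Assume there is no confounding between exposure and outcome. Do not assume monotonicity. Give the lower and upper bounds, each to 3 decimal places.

p₁ = P(outcome | exposed) = 329/517 = 0.63636
p₀ = P(outcome | unexposed) = 1351/3331 = 0.40558
Under exogeneity alone the bounds on PN are max{0,(p₁−p₀)/p₁} ≤ PN ≤ min{1,(1−p₀)/p₁}.
  lower = (p₁ − p₀)/p₁ = 0.23078 / 0.63636 ≈ 0.3627
  upper = min{1, (1 − p₀)/p₁} = 0.59442 / 0.63636 ≈ 0.9341

0.363 ≤ PN ≤ 0.934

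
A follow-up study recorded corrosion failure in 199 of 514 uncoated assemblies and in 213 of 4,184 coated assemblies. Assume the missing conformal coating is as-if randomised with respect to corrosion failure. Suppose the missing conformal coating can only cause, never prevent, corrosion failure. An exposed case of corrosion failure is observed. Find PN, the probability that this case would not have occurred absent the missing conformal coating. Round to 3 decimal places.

p₁ = P(outcome | exposed) = 199/514 = 0.38716
p₀ = P(outcome | unexposed) = 213/4184 = 0.050908
Under exogeneity and monotonicity, PN = (p₁ − p₀) / p₁.
PN = (0.38716 − 0.050908) / 0.38716 = 0.33625 / 0.38716 ≈ 0.8685

PN ≈ 0.869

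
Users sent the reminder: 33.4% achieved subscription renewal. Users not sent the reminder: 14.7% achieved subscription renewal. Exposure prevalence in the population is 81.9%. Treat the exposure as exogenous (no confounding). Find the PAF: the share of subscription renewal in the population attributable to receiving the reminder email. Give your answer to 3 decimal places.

PAF ≈ 0.510

p₁ = 0.334, p₀ = 0.147.
Overall risk P(Y=1) = π·p₁ + (1−π)·p₀ = 0.819×0.334 + 0.181×0.147 = 0.30015.
Under exogeneity, PAF = [P(Y=1) − p₀] / P(Y=1).
PAF = (0.30015 − 0.147) / 0.30015 ≈ 0.5102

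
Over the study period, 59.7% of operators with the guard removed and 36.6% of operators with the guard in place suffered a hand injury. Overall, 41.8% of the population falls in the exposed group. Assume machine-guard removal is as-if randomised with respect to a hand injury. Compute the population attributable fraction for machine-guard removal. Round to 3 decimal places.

PAF ≈ 0.209

p₁ = 0.597, p₀ = 0.366.
Overall risk P(Y=1) = π·p₁ + (1−π)·p₀ = 0.418×0.597 + 0.582×0.366 = 0.46256.
Under exogeneity, PAF = [P(Y=1) − p₀] / P(Y=1).
PAF = (0.46256 − 0.366) / 0.46256 ≈ 0.2087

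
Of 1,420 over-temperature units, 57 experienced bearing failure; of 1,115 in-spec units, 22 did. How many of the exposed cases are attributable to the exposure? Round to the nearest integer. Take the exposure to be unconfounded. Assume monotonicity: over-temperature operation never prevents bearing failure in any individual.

p₁ = P(outcome | exposed) = 57/1420 = 0.040141
p₀ = P(outcome | unexposed) = 22/1115 = 0.019731
PN = (p₁ − p₀)/p₁ = (0.040141 − 0.019731) / 0.040141 ≈ 0.50846.
Attributable cases ≈ PN × (exposed cases) = 0.50846 × 57 ≈ 28.98.

about 29 cases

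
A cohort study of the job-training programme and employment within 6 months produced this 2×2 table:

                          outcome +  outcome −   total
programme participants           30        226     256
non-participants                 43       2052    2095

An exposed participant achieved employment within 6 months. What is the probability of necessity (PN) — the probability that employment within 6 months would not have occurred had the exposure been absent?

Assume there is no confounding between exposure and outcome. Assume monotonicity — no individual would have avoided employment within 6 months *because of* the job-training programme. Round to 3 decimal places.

PN ≈ 0.825

p₁ = P(outcome | exposed) = 30/256 = 0.11719
p₀ = P(outcome | unexposed) = 43/2095 = 0.020525
Under exogeneity and monotonicity, PN = (p₁ − p₀)/p₁.
PN = (0.11719 − 0.020525) / 0.11719 ≈ 0.8249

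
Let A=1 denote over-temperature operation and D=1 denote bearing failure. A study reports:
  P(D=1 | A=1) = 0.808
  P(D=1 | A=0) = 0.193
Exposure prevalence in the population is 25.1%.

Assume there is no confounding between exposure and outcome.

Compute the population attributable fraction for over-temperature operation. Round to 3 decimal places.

Let p₁ = 0.808, p₀ = 0.193.
Overall risk P(Y=1) = π·p₁ + (1−π)·p₀ = 0.251×0.808 + 0.749×0.193 = 0.34737.
Under exogeneity, PAF = [P(Y=1) − p₀] / P(Y=1).
PAF = (0.34737 − 0.193) / 0.34737 ≈ 0.4444

PAF ≈ 0.444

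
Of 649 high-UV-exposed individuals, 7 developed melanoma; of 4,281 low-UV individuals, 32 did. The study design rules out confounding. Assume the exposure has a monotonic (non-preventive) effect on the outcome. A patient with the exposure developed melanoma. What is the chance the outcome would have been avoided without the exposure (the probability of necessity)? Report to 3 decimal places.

p₁ = P(outcome | exposed) = 7/649 = 0.010786
p₀ = P(outcome | unexposed) = 32/4281 = 0.0074749
Under exogeneity and monotonicity, PN = (p₁ − p₀) / p₁.
PN = (0.010786 − 0.0074749) / 0.010786 = 0.0033109 / 0.010786 ≈ 0.3070

PN ≈ 0.307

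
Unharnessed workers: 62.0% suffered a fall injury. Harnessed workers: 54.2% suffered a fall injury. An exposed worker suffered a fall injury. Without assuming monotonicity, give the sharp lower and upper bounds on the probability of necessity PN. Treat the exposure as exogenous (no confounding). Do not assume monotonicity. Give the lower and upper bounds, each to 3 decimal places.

0.126 ≤ PN ≤ 0.739

p₁ = 0.62, p₀ = 0.542.
Under exogeneity alone the bounds on PN are max{0,(p₁−p₀)/p₁} ≤ PN ≤ min{1,(1−p₀)/p₁}.
  lower = (p₁ − p₀)/p₁ = 0.078 / 0.62 ≈ 0.1258
  upper = min{1, (1 − p₀)/p₁} = 0.458 / 0.62 ≈ 0.7387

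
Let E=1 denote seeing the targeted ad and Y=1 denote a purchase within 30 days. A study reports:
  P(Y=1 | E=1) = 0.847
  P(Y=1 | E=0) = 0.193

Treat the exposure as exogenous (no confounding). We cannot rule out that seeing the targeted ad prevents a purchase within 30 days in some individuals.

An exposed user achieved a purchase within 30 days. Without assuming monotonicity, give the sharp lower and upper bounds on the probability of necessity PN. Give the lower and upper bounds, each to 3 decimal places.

Let p₁ = 0.847, p₀ = 0.193.
Under exogeneity alone the bounds on PN are max{0,(p₁−p₀)/p₁} ≤ PN ≤ min{1,(1−p₀)/p₁}.
  lower = (p₁ − p₀)/p₁ = 0.654 / 0.847 ≈ 0.7721
  upper = min{1, (1 − p₀)/p₁} = 0.807 / 0.847 ≈ 0.9528

0.772 ≤ PN ≤ 0.953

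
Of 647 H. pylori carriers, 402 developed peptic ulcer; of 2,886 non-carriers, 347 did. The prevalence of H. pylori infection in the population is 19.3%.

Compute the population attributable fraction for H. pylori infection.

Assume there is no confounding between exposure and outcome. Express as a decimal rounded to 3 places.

p₁ = P(outcome | exposed) = 402/647 = 0.62133
p₀ = P(outcome | unexposed) = 347/2886 = 0.12024
Overall risk P(Y=1) = π·p₁ + (1−π)·p₀ = 0.193×0.62133 + 0.807×0.12024 = 0.21695.
Under exogeneity, PAF = [P(Y=1) − p₀] / P(Y=1).
PAF = (0.21695 − 0.12024) / 0.21695 ≈ 0.4458

PAF ≈ 0.446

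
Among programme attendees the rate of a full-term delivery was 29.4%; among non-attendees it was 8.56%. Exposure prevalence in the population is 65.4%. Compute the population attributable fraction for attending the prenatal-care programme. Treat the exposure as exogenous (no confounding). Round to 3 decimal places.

PAF ≈ 0.614

p₁ = 0.294, p₀ = 0.0856.
Overall risk P(Y=1) = π·p₁ + (1−π)·p₀ = 0.654×0.294 + 0.346×0.0856 = 0.22189.
Under exogeneity, PAF = [P(Y=1) − p₀] / P(Y=1).
PAF = (0.22189 − 0.0856) / 0.22189 ≈ 0.6142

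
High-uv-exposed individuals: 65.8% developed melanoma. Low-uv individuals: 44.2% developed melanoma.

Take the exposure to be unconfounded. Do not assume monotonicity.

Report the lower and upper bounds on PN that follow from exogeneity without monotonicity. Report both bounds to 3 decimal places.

0.328 ≤ PN ≤ 0.848

p₁ = 0.658, p₀ = 0.442.
Under exogeneity alone the bounds on PN are max{0,(p₁−p₀)/p₁} ≤ PN ≤ min{1,(1−p₀)/p₁}.
  lower = (p₁ − p₀)/p₁ = 0.216 / 0.658 ≈ 0.3283
  upper = min{1, (1 − p₀)/p₁} = 0.558 / 0.658 ≈ 0.8480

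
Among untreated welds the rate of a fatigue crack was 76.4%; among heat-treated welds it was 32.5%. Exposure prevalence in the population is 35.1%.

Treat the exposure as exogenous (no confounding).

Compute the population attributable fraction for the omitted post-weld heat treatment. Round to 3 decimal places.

p₁ = 0.764, p₀ = 0.325.
Overall risk P(Y=1) = π·p₁ + (1−π)·p₀ = 0.351×0.764 + 0.649×0.325 = 0.47909.
Under exogeneity, PAF = [P(Y=1) − p₀] / P(Y=1).
PAF = (0.47909 − 0.325) / 0.47909 ≈ 0.3216

PAF ≈ 0.322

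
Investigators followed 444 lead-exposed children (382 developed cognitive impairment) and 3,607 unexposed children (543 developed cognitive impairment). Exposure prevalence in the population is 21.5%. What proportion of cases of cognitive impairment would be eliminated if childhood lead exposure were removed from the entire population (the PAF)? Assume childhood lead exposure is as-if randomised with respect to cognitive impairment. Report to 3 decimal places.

PAF ≈ 0.503

p₁ = P(outcome | exposed) = 382/444 = 0.86036
p₀ = P(outcome | unexposed) = 543/3607 = 0.15054
Overall risk P(Y=1) = π·p₁ + (1−π)·p₀ = 0.215×0.86036 + 0.785×0.15054 = 0.30315.
Under exogeneity, PAF = [P(Y=1) − p₀] / P(Y=1).
PAF = (0.30315 − 0.15054) / 0.30315 ≈ 0.5034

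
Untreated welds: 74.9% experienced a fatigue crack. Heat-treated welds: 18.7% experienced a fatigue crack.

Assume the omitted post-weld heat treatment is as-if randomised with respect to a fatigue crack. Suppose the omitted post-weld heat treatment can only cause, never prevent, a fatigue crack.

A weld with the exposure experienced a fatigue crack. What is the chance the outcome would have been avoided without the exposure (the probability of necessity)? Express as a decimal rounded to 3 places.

PN ≈ 0.750

p₁ = 0.749, p₀ = 0.187.
Under exogeneity and monotonicity, PN = (p₁ − p₀) / p₁.
PN = (0.749 − 0.187) / 0.749 = 0.562 / 0.749 ≈ 0.7503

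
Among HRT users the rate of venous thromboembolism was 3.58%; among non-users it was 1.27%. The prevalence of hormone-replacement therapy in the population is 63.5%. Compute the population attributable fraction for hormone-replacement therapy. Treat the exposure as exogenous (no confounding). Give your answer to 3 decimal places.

PAF ≈ 0.536

p₁ = 0.0358, p₀ = 0.0127.
Overall risk P(Y=1) = π·p₁ + (1−π)·p₀ = 0.635×0.0358 + 0.365×0.0127 = 0.027369.
Under exogeneity, PAF = [P(Y=1) − p₀] / P(Y=1).
PAF = (0.027369 − 0.0127) / 0.027369 ≈ 0.5360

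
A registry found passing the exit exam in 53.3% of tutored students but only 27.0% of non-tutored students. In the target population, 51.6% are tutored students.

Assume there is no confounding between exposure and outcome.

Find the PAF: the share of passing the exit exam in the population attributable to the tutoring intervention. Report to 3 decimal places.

PAF ≈ 0.334

p₁ = 0.533, p₀ = 0.27.
Overall risk P(Y=1) = π·p₁ + (1−π)·p₀ = 0.516×0.533 + 0.484×0.27 = 0.40571.
Under exogeneity, PAF = [P(Y=1) − p₀] / P(Y=1).
PAF = (0.40571 − 0.27) / 0.40571 ≈ 0.3345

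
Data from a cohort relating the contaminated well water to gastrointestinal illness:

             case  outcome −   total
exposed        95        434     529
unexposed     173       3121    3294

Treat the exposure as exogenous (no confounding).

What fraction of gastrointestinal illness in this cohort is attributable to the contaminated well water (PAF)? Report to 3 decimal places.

PAF ≈ 0.251

p₁ = P(outcome | exposed) = 95/529 = 0.17958
p₀ = P(outcome | unexposed) = 173/3294 = 0.05252
Exposure prevalence π = 529/3823 = 0.13837; overall risk P(Y=1) = 0.070102.
Under exogeneity, PAF = [P(Y=1) − p₀]/P(Y=1).
PAF = (0.070102 − 0.05252) / 0.070102 ≈ 0.2508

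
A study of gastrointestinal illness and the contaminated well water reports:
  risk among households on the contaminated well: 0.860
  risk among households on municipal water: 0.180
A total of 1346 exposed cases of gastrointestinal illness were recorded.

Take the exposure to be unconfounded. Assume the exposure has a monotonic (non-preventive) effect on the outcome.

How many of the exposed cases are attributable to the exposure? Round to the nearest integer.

Let p₁ = 0.86, p₀ = 0.18.
PN = (p₁ − p₀)/p₁ = (0.86 − 0.18) / 0.86 ≈ 0.79070.
Attributable cases ≈ PN × (exposed cases) = 0.79070 × 1346 ≈ 1064.28.

about 1064 cases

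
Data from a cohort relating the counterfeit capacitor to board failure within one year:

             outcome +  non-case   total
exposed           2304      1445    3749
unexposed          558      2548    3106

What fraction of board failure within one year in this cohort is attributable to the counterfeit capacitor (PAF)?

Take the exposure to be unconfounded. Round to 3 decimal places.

PAF ≈ 0.570

p₁ = P(outcome | exposed) = 2304/3749 = 0.61456
p₀ = P(outcome | unexposed) = 558/3106 = 0.17965
Exposure prevalence π = 3749/6855 = 0.5469; overall risk P(Y=1) = 0.41751.
Under exogeneity, PAF = [P(Y=1) − p₀]/P(Y=1).
PAF = (0.41751 − 0.17965) / 0.41751 ≈ 0.5697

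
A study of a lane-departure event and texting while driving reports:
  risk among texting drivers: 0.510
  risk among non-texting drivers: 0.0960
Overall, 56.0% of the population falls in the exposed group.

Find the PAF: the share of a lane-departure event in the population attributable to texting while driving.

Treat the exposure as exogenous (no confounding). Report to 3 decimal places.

Let p₁ = 0.51, p₀ = 0.096.
Overall risk P(Y=1) = π·p₁ + (1−π)·p₀ = 0.56×0.51 + 0.44×0.096 = 0.32784.
Under exogeneity, PAF = [P(Y=1) − p₀] / P(Y=1).
PAF = (0.32784 − 0.096) / 0.32784 ≈ 0.7072

PAF ≈ 0.707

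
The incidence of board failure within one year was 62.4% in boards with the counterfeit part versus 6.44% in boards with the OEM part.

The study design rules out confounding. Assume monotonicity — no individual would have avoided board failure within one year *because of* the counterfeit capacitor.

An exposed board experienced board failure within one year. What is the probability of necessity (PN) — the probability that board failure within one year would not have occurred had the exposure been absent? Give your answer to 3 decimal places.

PN ≈ 0.897

p₁ = 0.624, p₀ = 0.0644.
Under exogeneity and monotonicity, PN = (p₁ − p₀) / p₁.
PN = (0.624 − 0.0644) / 0.624 = 0.5596 / 0.624 ≈ 0.8968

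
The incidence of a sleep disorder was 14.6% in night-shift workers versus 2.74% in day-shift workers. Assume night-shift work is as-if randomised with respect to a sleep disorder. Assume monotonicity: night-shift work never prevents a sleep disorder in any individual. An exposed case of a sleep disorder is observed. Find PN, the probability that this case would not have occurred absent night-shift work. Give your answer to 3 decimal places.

p₁ = 0.146, p₀ = 0.0274.
Under exogeneity and monotonicity, PN = (p₁ − p₀) / p₁.
PN = (0.146 − 0.0274) / 0.146 = 0.1186 / 0.146 ≈ 0.8123

PN ≈ 0.812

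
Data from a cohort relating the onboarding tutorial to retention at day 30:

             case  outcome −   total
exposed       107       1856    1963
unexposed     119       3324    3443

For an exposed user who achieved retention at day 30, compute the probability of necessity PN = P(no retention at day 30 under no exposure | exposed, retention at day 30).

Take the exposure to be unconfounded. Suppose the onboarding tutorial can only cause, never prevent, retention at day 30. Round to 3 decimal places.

p₁ = P(outcome | exposed) = 107/1963 = 0.054508
p₀ = P(outcome | unexposed) = 119/3443 = 0.034563
Under exogeneity and monotonicity, PN = (p₁ − p₀)/p₁.
PN = (0.054508 − 0.034563) / 0.054508 ≈ 0.3659

PN ≈ 0.366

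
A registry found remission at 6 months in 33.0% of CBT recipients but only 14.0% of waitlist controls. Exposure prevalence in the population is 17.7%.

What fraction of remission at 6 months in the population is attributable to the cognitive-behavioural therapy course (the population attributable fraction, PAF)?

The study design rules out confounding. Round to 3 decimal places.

p₁ = 0.33, p₀ = 0.14.
Overall risk P(Y=1) = π·p₁ + (1−π)·p₀ = 0.177×0.33 + 0.823×0.14 = 0.17363.
Under exogeneity, PAF = [P(Y=1) − p₀] / P(Y=1).
PAF = (0.17363 − 0.14) / 0.17363 ≈ 0.1937

PAF ≈ 0.194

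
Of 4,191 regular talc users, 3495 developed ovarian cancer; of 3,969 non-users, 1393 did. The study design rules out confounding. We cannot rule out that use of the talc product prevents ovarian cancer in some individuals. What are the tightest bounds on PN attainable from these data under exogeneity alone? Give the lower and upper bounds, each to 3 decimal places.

p₁ = P(outcome | exposed) = 3495/4191 = 0.83393
p₀ = P(outcome | unexposed) = 1393/3969 = 0.35097
Under exogeneity alone the bounds on PN are max{0,(p₁−p₀)/p₁} ≤ PN ≤ min{1,(1−p₀)/p₁}.
  lower = (p₁ − p₀)/p₁ = 0.48296 / 0.83393 ≈ 0.5791
  upper = min{1, (1 − p₀)/p₁} = 0.64903 / 0.83393 ≈ 0.7783

0.579 ≤ PN ≤ 0.778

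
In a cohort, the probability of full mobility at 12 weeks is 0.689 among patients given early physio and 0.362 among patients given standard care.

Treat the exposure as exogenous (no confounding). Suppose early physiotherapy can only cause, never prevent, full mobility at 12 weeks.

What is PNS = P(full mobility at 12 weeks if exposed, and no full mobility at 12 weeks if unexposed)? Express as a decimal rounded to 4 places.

PNS ≈ 0.3270

Let p₁ = 0.689, p₀ = 0.362.
Under exogeneity and monotonicity, PNS = p₁ − p₀.
PNS = 0.689 − 0.362 = 0.327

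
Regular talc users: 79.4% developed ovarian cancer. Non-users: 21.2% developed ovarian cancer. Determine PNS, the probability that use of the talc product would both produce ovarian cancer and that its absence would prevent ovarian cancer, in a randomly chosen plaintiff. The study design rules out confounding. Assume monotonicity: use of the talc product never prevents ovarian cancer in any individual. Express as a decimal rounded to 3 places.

p₁ = 0.794, p₀ = 0.212.
Under exogeneity and monotonicity, PNS = p₁ − p₀.
PNS = 0.794 − 0.212 = 0.582

PNS ≈ 0.582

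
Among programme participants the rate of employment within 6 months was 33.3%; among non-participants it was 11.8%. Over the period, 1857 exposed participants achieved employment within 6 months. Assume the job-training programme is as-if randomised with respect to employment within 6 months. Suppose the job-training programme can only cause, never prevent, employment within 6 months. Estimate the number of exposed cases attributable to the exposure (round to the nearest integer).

about 1199 cases

p₁ = 0.333, p₀ = 0.118.
PN = (p₁ − p₀)/p₁ = (0.333 − 0.118) / 0.333 ≈ 0.64565.
Attributable cases ≈ PN × (exposed cases) = 0.64565 × 1857 ≈ 1198.96.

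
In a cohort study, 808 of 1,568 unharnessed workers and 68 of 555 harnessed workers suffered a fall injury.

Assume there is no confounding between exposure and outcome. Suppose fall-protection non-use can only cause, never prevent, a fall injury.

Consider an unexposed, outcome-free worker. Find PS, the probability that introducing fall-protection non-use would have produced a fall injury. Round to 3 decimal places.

p₁ = P(outcome | exposed) = 808/1568 = 0.51531
p₀ = P(outcome | unexposed) = 68/555 = 0.12252
Under exogeneity and monotonicity, PS = (p₁ − p₀) / (1 − p₀).
PS = (0.51531 − 0.12252) / (1 − 0.12252) = 0.39278 / 0.87748 ≈ 0.4476

PS ≈ 0.448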